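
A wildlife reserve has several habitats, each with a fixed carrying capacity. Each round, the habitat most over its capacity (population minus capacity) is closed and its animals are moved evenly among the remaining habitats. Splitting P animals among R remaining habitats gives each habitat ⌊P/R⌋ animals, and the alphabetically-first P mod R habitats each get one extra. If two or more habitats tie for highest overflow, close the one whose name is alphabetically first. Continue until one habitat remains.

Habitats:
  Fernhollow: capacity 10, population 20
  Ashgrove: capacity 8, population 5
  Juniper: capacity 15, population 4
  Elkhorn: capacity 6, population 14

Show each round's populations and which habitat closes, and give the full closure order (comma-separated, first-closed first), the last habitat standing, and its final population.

Round 1: Ashgrove=5 Elkhorn=14 Fernhollow=20 Juniper=4 → close Fernhollow (overflow 10)
  20÷3 = 6 each, +1 to first 2
Round 2: Ashgrove=12 Elkhorn=21 Juniper=10 → close Elkhorn (overflow 15)
  21÷2 = 10 each, +1 to first 1
Round 3: Ashgrove=23 Juniper=20 → close Ashgrove (overflow 15)
  23÷1 = 23 each, +1 to first 0

Closure order: Fernhollow, Elkhorn, Ashgrove
Last habitat: Juniper with 43 animals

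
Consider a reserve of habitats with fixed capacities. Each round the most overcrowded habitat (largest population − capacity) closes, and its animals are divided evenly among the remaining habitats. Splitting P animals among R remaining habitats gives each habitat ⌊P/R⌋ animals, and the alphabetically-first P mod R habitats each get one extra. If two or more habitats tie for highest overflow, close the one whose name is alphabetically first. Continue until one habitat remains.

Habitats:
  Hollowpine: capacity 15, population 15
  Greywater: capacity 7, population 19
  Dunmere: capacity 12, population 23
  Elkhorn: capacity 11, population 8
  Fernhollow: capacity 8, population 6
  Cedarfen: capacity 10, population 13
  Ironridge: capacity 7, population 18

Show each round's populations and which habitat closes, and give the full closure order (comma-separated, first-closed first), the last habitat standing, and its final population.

Round 1: Cedarfen=13 Dunmere=23 Elkhorn=8 Fernhollow=6 Greywater=19 Hollowpine=15 Ironridge=18 → close Greywater (overflow 12)
  19÷6 = 3 each, +1 to first 1
Round 2: Cedarfen=17 Dunmere=26 Elkhorn=11 Fernhollow=9 Hollowpine=18 Ironridge=21 → close Dunmere (overflow 14)
  26÷5 = 5 each, +1 to first 1
Round 3: Cedarfen=23 Elkhorn=16 Fernhollow=14 Hollowpine=23 Ironridge=26 → close Ironridge (overflow 19)
  26÷4 = 6 each, +1 to first 2
Round 4: Cedarfen=30 Elkhorn=23 Fernhollow=20 Hollowpine=29 → close Cedarfen (overflow 20)
  30÷3 = 10 each, +1 to first 0
Round 5: Elkhorn=33 Fernhollow=30 Hollowpine=39 → close Hollowpine (overflow 24)
  39÷2 = 19 each, +1 to first 1
Round 6: Elkhorn=53 Fernhollow=49 → close Elkhorn (overflow 42)
  53÷1 = 53 each, +1 to first 0

Closure order: Greywater, Dunmere, Ironridge, Cedarfen, Hollowpine, Elkhorn
Last habitat: Fernhollow with 102 animals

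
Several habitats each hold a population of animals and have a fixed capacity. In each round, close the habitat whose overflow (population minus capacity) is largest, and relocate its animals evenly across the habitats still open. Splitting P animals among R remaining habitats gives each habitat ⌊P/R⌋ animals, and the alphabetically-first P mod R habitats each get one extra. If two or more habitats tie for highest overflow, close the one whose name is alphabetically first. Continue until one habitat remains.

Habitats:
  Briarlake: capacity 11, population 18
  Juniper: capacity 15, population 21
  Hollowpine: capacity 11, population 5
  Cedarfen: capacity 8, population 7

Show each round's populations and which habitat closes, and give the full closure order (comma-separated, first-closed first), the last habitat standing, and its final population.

Round 1: Briarlake=18 Cedarfen=7 Hollowpine=5 Juniper=21 → close Briarlake (overflow 7)
  18÷3 = 6 each, +1 to first 0
Round 2: Cedarfen=13 Hollowpine=11 Juniper=27 → close Juniper (overflow 12)
  27÷2 = 13 each, +1 to first 1
Round 3: Cedarfen=27 Hollowpine=24 → close Cedarfen (overflow 19)
  27÷1 = 27 each, +1 to first 0

Closure order: Briarlake, Juniper, Cedarfen
Last habitat: Hollowpine with 51 animals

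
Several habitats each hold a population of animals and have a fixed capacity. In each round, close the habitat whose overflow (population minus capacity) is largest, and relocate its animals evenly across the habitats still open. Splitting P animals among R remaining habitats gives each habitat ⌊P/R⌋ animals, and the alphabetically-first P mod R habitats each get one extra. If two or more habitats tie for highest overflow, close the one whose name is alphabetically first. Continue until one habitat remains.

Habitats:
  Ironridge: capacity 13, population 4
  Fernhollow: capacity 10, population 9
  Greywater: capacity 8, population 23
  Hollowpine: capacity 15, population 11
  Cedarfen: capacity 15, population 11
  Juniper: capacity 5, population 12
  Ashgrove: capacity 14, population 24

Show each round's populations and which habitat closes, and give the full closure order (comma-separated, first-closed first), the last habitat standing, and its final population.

Round 1: Ashgrove=24 Cedarfen=11 Fernhollow=9 Greywater=23 Hollowpine=11 Ironridge=4 Juniper=12 → close Greywater (overflow 15)
  23÷6 = 3 each, +1 to first 5
Round 2: Ashgrove=28 Cedarfen=15 Fernhollow=13 Hollowpine=15 Ironridge=8 Juniper=15 → close Ashgrove (overflow 14)
  28÷5 = 5 each, +1 to first 3
Round 3: Cedarfen=21 Fernhollow=19 Hollowpine=21 Ironridge=13 Juniper=20 → close Juniper (overflow 15)
  20÷4 = 5 each, +1 to first 0
Round 4: Cedarfen=26 Fernhollow=24 Hollowpine=26 Ironridge=18 → close Fernhollow (overflow 14)
  24÷3 = 8 each, +1 to first 0
Round 5: Cedarfen=34 Hollowpine=34 Ironridge=26 → close Cedarfen (overflow 19)
  34÷2 = 17 each, +1 to first 0
Round 6: Hollowpine=51 Ironridge=43 → close Hollowpine (overflow 36)
  51÷1 = 51 each, +1 to first 0

Closure order: Greywater, Ashgrove, Juniper, Fernhollow, Cedarfen, Hollowpine
Last habitat: Ironridge with 94 animals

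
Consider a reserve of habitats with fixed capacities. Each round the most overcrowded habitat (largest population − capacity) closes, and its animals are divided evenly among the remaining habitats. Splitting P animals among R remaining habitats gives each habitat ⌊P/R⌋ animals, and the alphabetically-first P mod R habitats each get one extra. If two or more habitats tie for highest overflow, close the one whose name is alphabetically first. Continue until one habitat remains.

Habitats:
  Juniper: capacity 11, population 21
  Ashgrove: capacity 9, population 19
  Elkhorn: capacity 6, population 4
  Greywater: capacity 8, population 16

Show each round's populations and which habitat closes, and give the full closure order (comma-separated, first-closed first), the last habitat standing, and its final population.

Round 1: Ashgrove=19 Elkhorn=4 Greywater=16 Juniper=21 → close Ashgrove (overflow 10)
  19÷3 = 6 each, +1 to first 1
Round 2: Elkhorn=11 Greywater=22 Juniper=27 → close Juniper (overflow 16)
  27÷2 = 13 each, +1 to first 1
Round 3: Elkhorn=25 Greywater=35 → close Greywater (overflow 27)
  35÷1 = 35 each, +1 to first 0

Closure order: Ashgrove, Juniper, Greywater
Last habitat: Elkhorn with 60 animals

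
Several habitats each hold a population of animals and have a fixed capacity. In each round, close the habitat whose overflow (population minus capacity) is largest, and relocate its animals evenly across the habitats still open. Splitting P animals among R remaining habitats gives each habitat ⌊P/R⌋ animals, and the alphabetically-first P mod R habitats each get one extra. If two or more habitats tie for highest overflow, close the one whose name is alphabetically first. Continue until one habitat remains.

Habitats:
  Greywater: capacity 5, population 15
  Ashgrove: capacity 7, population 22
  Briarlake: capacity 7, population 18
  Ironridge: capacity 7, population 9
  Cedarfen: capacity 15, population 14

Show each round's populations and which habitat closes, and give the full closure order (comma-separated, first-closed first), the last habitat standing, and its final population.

Round 1: Ashgrove=22 Briarlake=18 Cedarfen=14 Greywater=15 Ironridge=9 → close Ashgrove (overflow 15)
  22÷4 = 5 each, +1 to first 2
Round 2: Briarlake=24 Cedarfen=20 Greywater=20 Ironridge=14 → close Briarlake (overflow 17)
  24÷3 = 8 each, +1 to first 0
Round 3: Cedarfen=28 Greywater=28 Ironridge=22 → close Greywater (overflow 23)
  28÷2 = 14 each, +1 to first 0
Round 4: Cedarfen=42 Ironridge=36 → close Ironridge (overflow 29)
  36÷1 = 36 each, +1 to first 0

Closure order: Ashgrove, Briarlake, Greywater, Ironridge
Last habitat: Cedarfen with 78 animals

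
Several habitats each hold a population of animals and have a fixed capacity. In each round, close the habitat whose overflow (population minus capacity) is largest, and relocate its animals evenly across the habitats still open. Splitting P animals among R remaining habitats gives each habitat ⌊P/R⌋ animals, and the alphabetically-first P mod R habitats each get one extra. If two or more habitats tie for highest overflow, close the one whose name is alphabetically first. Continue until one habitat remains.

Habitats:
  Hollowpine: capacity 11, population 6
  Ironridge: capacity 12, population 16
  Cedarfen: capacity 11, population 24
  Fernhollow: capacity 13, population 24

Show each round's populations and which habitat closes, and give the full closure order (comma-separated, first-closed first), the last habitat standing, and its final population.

Closure order: Cedarfen, Fernhollow, Ironridge
Last habitat: Hollowpine with 70 animals

Round 1: Cedarfen=24 Fernhollow=24 Hollowpine=6 Ironridge=16 → close Cedarfen (overflow 13)
  24÷3 = 8 each, +1 to first 0
Round 2: Fernhollow=32 Hollowpine=14 Ironridge=24 → close Fernhollow (overflow 19)
  32÷2 = 16 each, +1 to first 0
Round 3: Hollowpine=30 Ironridge=40 → close Ironridge (overflow 28)
  40÷1 = 40 each, +1 to first 0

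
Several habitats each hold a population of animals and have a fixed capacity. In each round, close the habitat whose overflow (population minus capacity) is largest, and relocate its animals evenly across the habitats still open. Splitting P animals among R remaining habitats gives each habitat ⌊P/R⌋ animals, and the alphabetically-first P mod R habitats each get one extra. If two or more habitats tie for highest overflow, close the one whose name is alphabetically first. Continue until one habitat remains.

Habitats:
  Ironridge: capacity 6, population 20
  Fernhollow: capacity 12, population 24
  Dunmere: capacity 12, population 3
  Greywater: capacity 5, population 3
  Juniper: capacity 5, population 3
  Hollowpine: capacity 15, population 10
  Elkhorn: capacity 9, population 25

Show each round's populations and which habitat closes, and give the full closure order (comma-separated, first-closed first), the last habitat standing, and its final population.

Round 1: Dunmere=3 Elkhorn=25 Fernhollow=24 Greywater=3 Hollowpine=10 Ironridge=20 Juniper=3 → close Elkhorn (overflow 16)
  25÷6 = 4 each, +1 to first 1
Round 2: Dunmere=8 Fernhollow=28 Greywater=7 Hollowpine=14 Ironridge=24 Juniper=7 → close Ironridge (overflow 18)
  24÷5 = 4 each, +1 to first 4
Round 3: Dunmere=13 Fernhollow=33 Greywater=12 Hollowpine=19 Juniper=11 → close Fernhollow (overflow 21)
  33÷4 = 8 each, +1 to first 1
Round 4: Dunmere=22 Greywater=20 Hollowpine=27 Juniper=19 → close Greywater (overflow 15)
  20÷3 = 6 each, +1 to first 2
Round 5: Dunmere=29 Hollowpine=34 Juniper=25 → close Juniper (overflow 20)
  25÷2 = 12 each, +1 to first 1
Round 6: Dunmere=42 Hollowpine=46 → close Hollowpine (overflow 31)
  46÷1 = 46 each, +1 to first 0

Closure order: Elkhorn, Ironridge, Fernhollow, Greywater, Juniper, Hollowpine
Last habitat: Dunmere with 88 animals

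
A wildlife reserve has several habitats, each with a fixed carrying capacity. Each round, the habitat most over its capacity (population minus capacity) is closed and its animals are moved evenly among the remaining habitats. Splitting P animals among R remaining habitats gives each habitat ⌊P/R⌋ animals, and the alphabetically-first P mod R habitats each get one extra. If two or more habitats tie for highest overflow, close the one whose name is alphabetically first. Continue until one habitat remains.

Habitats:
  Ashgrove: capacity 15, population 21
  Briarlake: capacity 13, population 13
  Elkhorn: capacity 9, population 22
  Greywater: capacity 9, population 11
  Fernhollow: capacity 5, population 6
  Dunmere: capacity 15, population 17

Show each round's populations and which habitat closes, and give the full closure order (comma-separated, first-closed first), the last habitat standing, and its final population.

Closure order: Elkhorn, Ashgrove, Dunmere, Briarlake, Fernhollow
Last habitat: Greywater with 90 animals

Round 1: Ashgrove=21 Briarlake=13 Dunmere=17 Elkhorn=22 Fernhollow=6 Greywater=11 → close Elkhorn (overflow 13)
  22÷5 = 4 each, +1 to first 2
Round 2: Ashgrove=26 Briarlake=18 Dunmere=21 Fernhollow=10 Greywater=15 → close Ashgrove (overflow 11)
  26÷4 = 6 each, +1 to first 2
Round 3: Briarlake=25 Dunmere=28 Fernhollow=16 Greywater=21 → close Dunmere (overflow 13)
  28÷3 = 9 each, +1 to first 1
Round 4: Briarlake=35 Fernhollow=25 Greywater=30 → close Briarlake (overflow 22)
  35÷2 = 17 each, +1 to first 1
Round 5: Fernhollow=43 Greywater=47 → close Fernhollow (overflow 38)
  43÷1 = 43 each, +1 to first 0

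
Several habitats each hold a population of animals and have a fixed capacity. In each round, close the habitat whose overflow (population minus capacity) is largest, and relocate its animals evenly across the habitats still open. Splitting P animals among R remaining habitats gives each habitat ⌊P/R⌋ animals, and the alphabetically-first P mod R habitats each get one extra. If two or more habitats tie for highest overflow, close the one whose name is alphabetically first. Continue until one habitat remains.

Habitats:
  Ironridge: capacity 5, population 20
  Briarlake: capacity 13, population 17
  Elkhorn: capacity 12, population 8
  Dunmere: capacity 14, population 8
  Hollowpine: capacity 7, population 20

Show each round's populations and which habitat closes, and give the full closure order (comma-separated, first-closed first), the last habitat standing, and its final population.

Closure order: Ironridge, Hollowpine, Briarlake, Elkhorn
Last habitat: Dunmere with 73 animals

Round 1: Briarlake=17 Dunmere=8 Elkhorn=8 Hollowpine=20 Ironridge=20 → close Ironridge (overflow 15)
  20÷4 = 5 each, +1 to first 0
Round 2: Briarlake=22 Dunmere=13 Elkhorn=13 Hollowpine=25 → close Hollowpine (overflow 18)
  25÷3 = 8 each, +1 to first 1
Round 3: Briarlake=31 Dunmere=21 Elkhorn=21 → close Briarlake (overflow 18)
  31÷2 = 15 each, +1 to first 1
Round 4: Dunmere=37 Elkhorn=36 → close Elkhorn (overflow 24)
  36÷1 = 36 each, +1 to first 0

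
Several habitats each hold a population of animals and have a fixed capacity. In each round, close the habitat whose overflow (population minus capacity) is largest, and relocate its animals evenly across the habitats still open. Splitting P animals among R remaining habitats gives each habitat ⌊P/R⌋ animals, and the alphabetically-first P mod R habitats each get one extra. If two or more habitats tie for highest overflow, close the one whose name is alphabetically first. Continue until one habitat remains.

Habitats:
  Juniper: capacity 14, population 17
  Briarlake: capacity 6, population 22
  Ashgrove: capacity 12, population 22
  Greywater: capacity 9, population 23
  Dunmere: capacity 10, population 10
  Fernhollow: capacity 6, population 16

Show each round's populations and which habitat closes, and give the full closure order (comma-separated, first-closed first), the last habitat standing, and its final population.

Round 1: Ashgrove=22 Briarlake=22 Dunmere=10 Fernhollow=16 Greywater=23 Juniper=17 → close Briarlake (overflow 16)
  22÷5 = 4 each, +1 to first 2
Round 2: Ashgrove=27 Dunmere=15 Fernhollow=20 Greywater=27 Juniper=21 → close Greywater (overflow 18)
  27÷4 = 6 each, +1 to first 3
Round 3: Ashgrove=34 Dunmere=22 Fernhollow=27 Juniper=27 → close Ashgrove (overflow 22)
  34÷3 = 11 each, +1 to first 1
Round 4: Dunmere=34 Fernhollow=38 Juniper=38 → close Fernhollow (overflow 32)
  38÷2 = 19 each, +1 to first 0
Round 5: Dunmere=53 Juniper=57 → close Dunmere (overflow 43)
  53÷1 = 53 each, +1 to first 0

Closure order: Briarlake, Greywater, Ashgrove, Fernhollow, Dunmere
Last habitat: Juniper with 110 animals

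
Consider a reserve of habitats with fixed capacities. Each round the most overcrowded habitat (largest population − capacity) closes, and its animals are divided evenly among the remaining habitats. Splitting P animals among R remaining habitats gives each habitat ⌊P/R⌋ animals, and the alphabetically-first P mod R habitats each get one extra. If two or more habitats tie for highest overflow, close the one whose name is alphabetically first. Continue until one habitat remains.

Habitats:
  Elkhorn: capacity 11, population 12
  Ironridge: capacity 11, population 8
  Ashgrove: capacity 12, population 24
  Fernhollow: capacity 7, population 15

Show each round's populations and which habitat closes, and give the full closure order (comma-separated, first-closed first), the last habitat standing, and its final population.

Closure order: Ashgrove, Fernhollow, Elkhorn
Last habitat: Ironridge with 59 animals

Round 1: Ashgrove=24 Elkhorn=12 Fernhollow=15 Ironridge=8 → close Ashgrove (overflow 12)
  24÷3 = 8 each, +1 to first 0
Round 2: Elkhorn=20 Fernhollow=23 Ironridge=16 → close Fernhollow (overflow 16)
  23÷2 = 11 each, +1 to first 1
Round 3: Elkhorn=32 Ironridge=27 → close Elkhorn (overflow 21)
  32÷1 = 32 each, +1 to first 0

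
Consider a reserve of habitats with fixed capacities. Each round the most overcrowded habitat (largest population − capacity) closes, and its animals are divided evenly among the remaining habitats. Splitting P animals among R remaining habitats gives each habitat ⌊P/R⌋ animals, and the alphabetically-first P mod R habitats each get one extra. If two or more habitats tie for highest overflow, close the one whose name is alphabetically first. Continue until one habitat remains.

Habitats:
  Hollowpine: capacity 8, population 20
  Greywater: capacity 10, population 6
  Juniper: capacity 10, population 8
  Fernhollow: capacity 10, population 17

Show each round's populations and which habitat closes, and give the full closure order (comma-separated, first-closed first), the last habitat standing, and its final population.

Closure order: Hollowpine, Fernhollow, Juniper
Last habitat: Greywater with 51 animals

Round 1: Fernhollow=17 Greywater=6 Hollowpine=20 Juniper=8 → close Hollowpine (overflow 12)
  20÷3 = 6 each, +1 to first 2
Round 2: Fernhollow=24 Greywater=13 Juniper=14 → close Fernhollow (overflow 14)
  24÷2 = 12 each, +1 to first 0
Round 3: Greywater=25 Juniper=26 → close Juniper (overflow 16)
  26÷1 = 26 each, +1 to first 0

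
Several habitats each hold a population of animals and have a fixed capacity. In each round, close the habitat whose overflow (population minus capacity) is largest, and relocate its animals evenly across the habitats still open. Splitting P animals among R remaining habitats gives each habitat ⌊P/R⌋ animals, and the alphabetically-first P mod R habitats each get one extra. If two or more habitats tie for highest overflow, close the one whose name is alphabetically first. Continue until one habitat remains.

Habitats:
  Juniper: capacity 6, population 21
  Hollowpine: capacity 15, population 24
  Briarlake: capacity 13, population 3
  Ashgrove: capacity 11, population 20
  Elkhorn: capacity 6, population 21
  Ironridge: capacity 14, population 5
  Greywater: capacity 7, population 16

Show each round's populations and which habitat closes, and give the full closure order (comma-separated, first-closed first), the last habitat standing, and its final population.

Round 1: Ashgrove=20 Briarlake=3 Elkhorn=21 Greywater=16 Hollowpine=24 Ironridge=5 Juniper=21 → close Elkhorn (overflow 15)
  21÷6 = 3 each, +1 to first 3
Round 2: Ashgrove=24 Briarlake=7 Greywater=20 Hollowpine=27 Ironridge=8 Juniper=24 → close Juniper (overflow 18)
  24÷5 = 4 each, +1 to first 4
Round 3: Ashgrove=29 Briarlake=12 Greywater=25 Hollowpine=32 Ironridge=12 → close Ashgrove (overflow 18)
  29÷4 = 7 each, +1 to first 1
Round 4: Briarlake=20 Greywater=32 Hollowpine=39 Ironridge=19 → close Greywater (overflow 25)
  32÷3 = 10 each, +1 to first 2
Round 5: Briarlake=31 Hollowpine=50 Ironridge=29 → close Hollowpine (overflow 35)
  50÷2 = 25 each, +1 to first 0
Round 6: Briarlake=56 Ironridge=54 → close Briarlake (overflow 43)
  56÷1 = 56 each, +1 to first 0

Closure order: Elkhorn, Juniper, Ashgrove, Greywater, Hollowpine, Briarlake
Last habitat: Ironridge with 110 animals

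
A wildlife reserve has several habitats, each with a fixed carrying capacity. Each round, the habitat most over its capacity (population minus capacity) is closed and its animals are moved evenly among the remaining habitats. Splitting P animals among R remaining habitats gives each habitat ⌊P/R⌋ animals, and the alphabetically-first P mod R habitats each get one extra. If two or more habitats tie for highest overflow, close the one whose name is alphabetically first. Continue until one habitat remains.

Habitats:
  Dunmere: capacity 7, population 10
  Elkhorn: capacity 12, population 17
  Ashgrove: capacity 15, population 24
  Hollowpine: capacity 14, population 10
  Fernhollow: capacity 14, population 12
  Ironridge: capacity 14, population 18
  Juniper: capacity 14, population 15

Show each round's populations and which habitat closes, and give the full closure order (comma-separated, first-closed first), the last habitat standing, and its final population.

Closure order: Ashgrove, Elkhorn, Dunmere, Ironridge, Juniper, Fernhollow
Last habitat: Hollowpine with 106 animals

Round 1: Ashgrove=24 Dunmere=10 Elkhorn=17 Fernhollow=12 Hollowpine=10 Ironridge=18 Juniper=15 → close Ashgrove (overflow 9)
  24÷6 = 4 each, +1 to first 0
Round 2: Dunmere=14 Elkhorn=21 Fernhollow=16 Hollowpine=14 Ironridge=22 Juniper=19 → close Elkhorn (overflow 9)
  21÷5 = 4 each, +1 to first 1
Round 3: Dunmere=19 Fernhollow=20 Hollowpine=18 Ironridge=26 Juniper=23 → close Dunmere (overflow 12)
  19÷4 = 4 each, +1 to first 3
Round 4: Fernhollow=25 Hollowpine=23 Ironridge=31 Juniper=27 → close Ironridge (overflow 17)
  31÷3 = 10 each, +1 to first 1
Round 5: Fernhollow=36 Hollowpine=33 Juniper=37 → close Juniper (overflow 23)
  37÷2 = 18 each, +1 to first 1
Round 6: Fernhollow=55 Hollowpine=51 → close Fernhollow (overflow 41)
  55÷1 = 55 each, +1 to first 0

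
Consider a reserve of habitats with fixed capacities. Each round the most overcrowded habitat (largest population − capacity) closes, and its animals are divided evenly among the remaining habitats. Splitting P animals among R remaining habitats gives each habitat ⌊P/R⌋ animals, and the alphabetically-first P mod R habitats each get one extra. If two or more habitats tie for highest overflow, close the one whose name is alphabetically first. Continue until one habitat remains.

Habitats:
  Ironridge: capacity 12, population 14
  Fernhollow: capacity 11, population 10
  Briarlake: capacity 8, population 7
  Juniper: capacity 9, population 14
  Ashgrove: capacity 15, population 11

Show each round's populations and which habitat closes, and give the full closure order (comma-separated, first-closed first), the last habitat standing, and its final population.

Round 1: Ashgrove=11 Briarlake=7 Fernhollow=10 Ironridge=14 Juniper=14 → close Juniper (overflow 5)
  14÷4 = 3 each, +1 to first 2
Round 2: Ashgrove=15 Briarlake=11 Fernhollow=13 Ironridge=17 → close Ironridge (overflow 5)
  17÷3 = 5 each, +1 to first 2
Round 3: Ashgrove=21 Briarlake=17 Fernhollow=18 → close Briarlake (overflow 9)
  17÷2 = 8 each, +1 to first 1
Round 4: Ashgrove=30 Fernhollow=26 → close Ashgrove (overflow 15)
  30÷1 = 30 each, +1 to first 0

Closure order: Juniper, Ironridge, Briarlake, Ashgrove
Last habitat: Fernhollow with 56 animals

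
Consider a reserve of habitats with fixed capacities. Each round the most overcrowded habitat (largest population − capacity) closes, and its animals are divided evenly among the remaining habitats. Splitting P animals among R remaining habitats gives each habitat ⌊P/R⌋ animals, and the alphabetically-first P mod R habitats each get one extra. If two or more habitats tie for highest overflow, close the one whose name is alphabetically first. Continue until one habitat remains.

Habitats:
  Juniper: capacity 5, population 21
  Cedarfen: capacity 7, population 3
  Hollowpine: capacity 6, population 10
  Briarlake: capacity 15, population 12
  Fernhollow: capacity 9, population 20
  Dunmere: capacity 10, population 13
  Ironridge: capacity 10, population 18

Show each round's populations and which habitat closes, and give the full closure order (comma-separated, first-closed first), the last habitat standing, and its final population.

Round 1: Briarlake=12 Cedarfen=3 Dunmere=13 Fernhollow=20 Hollowpine=10 Ironridge=18 Juniper=21 → close Juniper (overflow 16)
  21÷6 = 3 each, +1 to first 3
Round 2: Briarlake=16 Cedarfen=7 Dunmere=17 Fernhollow=23 Hollowpine=13 Ironridge=21 → close Fernhollow (overflow 14)
  23÷5 = 4 each, +1 to first 3
Round 3: Briarlake=21 Cedarfen=12 Dunmere=22 Hollowpine=17 Ironridge=25 → close Ironridge (overflow 15)
  25÷4 = 6 each, +1 to first 1
Round 4: Briarlake=28 Cedarfen=18 Dunmere=28 Hollowpine=23 → close Dunmere (overflow 18)
  28÷3 = 9 each, +1 to first 1
Round 5: Briarlake=38 Cedarfen=27 Hollowpine=32 → close Hollowpine (overflow 26)
  32÷2 = 16 each, +1 to first 0
Round 6: Briarlake=54 Cedarfen=43 → close Briarlake (overflow 39)
  54÷1 = 54 each, +1 to first 0

Closure order: Juniper, Fernhollow, Ironridge, Dunmere, Hollowpine, Briarlake
Last habitat: Cedarfen with 97 animals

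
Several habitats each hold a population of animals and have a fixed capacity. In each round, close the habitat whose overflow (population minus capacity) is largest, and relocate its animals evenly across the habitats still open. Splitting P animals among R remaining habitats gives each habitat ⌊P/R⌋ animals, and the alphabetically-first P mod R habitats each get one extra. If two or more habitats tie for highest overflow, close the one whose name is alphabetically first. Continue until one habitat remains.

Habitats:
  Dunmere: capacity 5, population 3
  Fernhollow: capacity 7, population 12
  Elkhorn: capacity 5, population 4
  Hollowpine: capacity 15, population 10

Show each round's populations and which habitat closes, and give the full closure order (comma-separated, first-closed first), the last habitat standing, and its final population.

Closure order: Fernhollow, Elkhorn, Dunmere
Last habitat: Hollowpine with 29 animals

Round 1: Dunmere=3 Elkhorn=4 Fernhollow=12 Hollowpine=10 → close Fernhollow (overflow 5)
  12÷3 = 4 each, +1 to first 0
Round 2: Dunmere=7 Elkhorn=8 Hollowpine=14 → close Elkhorn (overflow 3)
  8÷2 = 4 each, +1 to first 0
Round 3: Dunmere=11 Hollowpine=18 → close Dunmere (overflow 6)
  11÷1 = 11 each, +1 to first 0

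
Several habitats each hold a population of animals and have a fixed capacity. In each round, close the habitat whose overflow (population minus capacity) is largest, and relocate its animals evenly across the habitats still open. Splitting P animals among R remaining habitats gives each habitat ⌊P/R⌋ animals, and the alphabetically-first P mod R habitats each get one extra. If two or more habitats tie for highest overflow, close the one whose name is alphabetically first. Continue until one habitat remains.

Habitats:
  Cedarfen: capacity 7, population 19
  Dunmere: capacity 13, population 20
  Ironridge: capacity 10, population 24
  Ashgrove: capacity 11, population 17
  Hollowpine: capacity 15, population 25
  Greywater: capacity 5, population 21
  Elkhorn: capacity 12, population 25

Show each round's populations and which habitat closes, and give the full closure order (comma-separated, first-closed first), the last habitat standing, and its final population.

Round 1: Ashgrove=17 Cedarfen=19 Dunmere=20 Elkhorn=25 Greywater=21 Hollowpine=25 Ironridge=24 → close Greywater (overflow 16)
  21÷6 = 3 each, +1 to first 3
Round 2: Ashgrove=21 Cedarfen=23 Dunmere=24 Elkhorn=28 Hollowpine=28 Ironridge=27 → close Ironridge (overflow 17)
  27÷5 = 5 each, +1 to first 2
Round 3: Ashgrove=27 Cedarfen=29 Dunmere=29 Elkhorn=33 Hollowpine=33 → close Cedarfen (overflow 22)
  29÷4 = 7 each, +1 to first 1
Round 4: Ashgrove=35 Dunmere=36 Elkhorn=40 Hollowpine=40 → close Elkhorn (overflow 28)
  40÷3 = 13 each, +1 to first 1
Round 5: Ashgrove=49 Dunmere=49 Hollowpine=53 → close Ashgrove (overflow 38)
  49÷2 = 24 each, +1 to first 1
Round 6: Dunmere=74 Hollowpine=77 → close Hollowpine (overflow 62)
  77÷1 = 77 each, +1 to first 0

Closure order: Greywater, Ironridge, Cedarfen, Elkhorn, Ashgrove, Hollowpine
Last habitat: Dunmere with 151 animals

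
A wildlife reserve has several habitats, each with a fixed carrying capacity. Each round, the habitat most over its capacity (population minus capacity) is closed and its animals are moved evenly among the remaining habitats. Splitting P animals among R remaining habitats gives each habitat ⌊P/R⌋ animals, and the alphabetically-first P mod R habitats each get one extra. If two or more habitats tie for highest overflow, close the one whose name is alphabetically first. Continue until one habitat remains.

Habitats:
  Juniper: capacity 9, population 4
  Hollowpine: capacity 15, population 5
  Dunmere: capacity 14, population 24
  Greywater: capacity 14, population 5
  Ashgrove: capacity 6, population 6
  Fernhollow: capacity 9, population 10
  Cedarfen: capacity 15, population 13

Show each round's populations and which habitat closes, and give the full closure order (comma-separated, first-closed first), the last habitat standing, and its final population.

Closure order: Dunmere, Fernhollow, Ashgrove, Cedarfen, Juniper, Greywater
Last habitat: Hollowpine with 67 animals

Round 1: Ashgrove=6 Cedarfen=13 Dunmere=24 Fernhollow=10 Greywater=5 Hollowpine=5 Juniper=4 → close Dunmere (overflow 10)
  24÷6 = 4 each, +1 to first 0
Round 2: Ashgrove=10 Cedarfen=17 Fernhollow=14 Greywater=9 Hollowpine=9 Juniper=8 → close Fernhollow (overflow 5)
  14÷5 = 2 each, +1 to first 4
Round 3: Ashgrove=13 Cedarfen=20 Greywater=12 Hollowpine=12 Juniper=10 → close Ashgrove (overflow 7)
  13÷4 = 3 each, +1 to first 1
Round 4: Cedarfen=24 Greywater=15 Hollowpine=15 Juniper=13 → close Cedarfen (overflow 9)
  24÷3 = 8 each, +1 to first 0
Round 5: Greywater=23 Hollowpine=23 Juniper=21 → close Juniper (overflow 12)
  21÷2 = 10 each, +1 to first 1
Round 6: Greywater=34 Hollowpine=33 → close Greywater (overflow 20)
  34÷1 = 34 each, +1 to first 0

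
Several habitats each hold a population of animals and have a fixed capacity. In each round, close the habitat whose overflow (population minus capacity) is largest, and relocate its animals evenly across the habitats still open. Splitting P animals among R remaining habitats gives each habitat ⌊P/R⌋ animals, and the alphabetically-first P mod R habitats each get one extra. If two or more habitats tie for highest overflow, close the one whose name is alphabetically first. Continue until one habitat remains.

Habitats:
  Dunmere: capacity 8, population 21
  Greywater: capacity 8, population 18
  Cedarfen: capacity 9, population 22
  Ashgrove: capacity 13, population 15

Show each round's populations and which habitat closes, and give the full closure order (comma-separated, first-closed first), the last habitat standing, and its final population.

Closure order: Cedarfen, Dunmere, Greywater
Last habitat: Ashgrove with 76 animals

Round 1: Ashgrove=15 Cedarfen=22 Dunmere=21 Greywater=18 → close Cedarfen (overflow 13)
  22÷3 = 7 each, +1 to first 1
Round 2: Ashgrove=23 Dunmere=28 Greywater=25 → close Dunmere (overflow 20)
  28÷2 = 14 each, +1 to first 0
Round 3: Ashgrove=37 Greywater=39 → close Greywater (overflow 31)
  39÷1 = 39 each, +1 to first 0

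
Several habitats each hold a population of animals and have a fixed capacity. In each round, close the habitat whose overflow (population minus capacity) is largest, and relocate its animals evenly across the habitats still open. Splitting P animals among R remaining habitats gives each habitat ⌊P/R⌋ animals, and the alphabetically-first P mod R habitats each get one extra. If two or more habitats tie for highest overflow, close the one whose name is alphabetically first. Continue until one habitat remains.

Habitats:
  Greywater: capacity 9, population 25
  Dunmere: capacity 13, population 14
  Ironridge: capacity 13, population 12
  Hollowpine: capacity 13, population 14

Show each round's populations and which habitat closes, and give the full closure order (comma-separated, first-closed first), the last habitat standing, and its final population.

Round 1: Dunmere=14 Greywater=25 Hollowpine=14 Ironridge=12 → close Greywater (overflow 16)
  25÷3 = 8 each, +1 to first 1
Round 2: Dunmere=23 Hollowpine=22 Ironridge=20 → close Dunmere (overflow 10)
  23÷2 = 11 each, +1 to first 1
Round 3: Hollowpine=34 Ironridge=31 → close Hollowpine (overflow 21)
  34÷1 = 34 each, +1 to first 0

Closure order: Greywater, Dunmere, Hollowpine
Last habitat: Ironridge with 65 animals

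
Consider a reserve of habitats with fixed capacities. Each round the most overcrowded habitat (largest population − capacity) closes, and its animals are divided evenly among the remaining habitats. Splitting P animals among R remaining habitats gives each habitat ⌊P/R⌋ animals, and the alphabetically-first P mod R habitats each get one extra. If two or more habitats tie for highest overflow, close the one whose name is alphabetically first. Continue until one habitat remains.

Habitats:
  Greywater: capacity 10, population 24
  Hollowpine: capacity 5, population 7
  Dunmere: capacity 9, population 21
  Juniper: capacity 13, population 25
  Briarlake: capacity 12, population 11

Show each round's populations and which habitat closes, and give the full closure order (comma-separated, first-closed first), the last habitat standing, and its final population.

Round 1: Briarlake=11 Dunmere=21 Greywater=24 Hollowpine=7 Juniper=25 → close Greywater (overflow 14)
  24÷4 = 6 each, +1 to first 0
Round 2: Briarlake=17 Dunmere=27 Hollowpine=13 Juniper=31 → close Dunmere (overflow 18)
  27÷3 = 9 each, +1 to first 0
Round 3: Briarlake=26 Hollowpine=22 Juniper=40 → close Juniper (overflow 27)
  40÷2 = 20 each, +1 to first 0
Round 4: Briarlake=46 Hollowpine=42 → close Hollowpine (overflow 37)
  42÷1 = 42 each, +1 to first 0

Closure order: Greywater, Dunmere, Juniper, Hollowpine
Last habitat: Briarlake with 88 animals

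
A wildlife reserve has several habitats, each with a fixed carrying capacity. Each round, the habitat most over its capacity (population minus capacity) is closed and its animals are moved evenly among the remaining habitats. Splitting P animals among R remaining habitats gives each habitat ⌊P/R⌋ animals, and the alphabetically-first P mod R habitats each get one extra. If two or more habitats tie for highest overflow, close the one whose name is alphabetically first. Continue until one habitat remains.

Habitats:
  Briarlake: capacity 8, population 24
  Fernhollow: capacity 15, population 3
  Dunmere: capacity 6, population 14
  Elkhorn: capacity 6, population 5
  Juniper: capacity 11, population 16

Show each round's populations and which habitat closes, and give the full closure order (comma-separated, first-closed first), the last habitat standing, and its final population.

Round 1: Briarlake=24 Dunmere=14 Elkhorn=5 Fernhollow=3 Juniper=16 → close Briarlake (overflow 16)
  24÷4 = 6 each, +1 to first 0
Round 2: Dunmere=20 Elkhorn=11 Fernhollow=9 Juniper=22 → close Dunmere (overflow 14)
  20÷3 = 6 each, +1 to first 2
Round 3: Elkhorn=18 Fernhollow=16 Juniper=28 → close Juniper (overflow 17)
  28÷2 = 14 each, +1 to first 0
Round 4: Elkhorn=32 Fernhollow=30 → close Elkhorn (overflow 26)
  32÷1 = 32 each, +1 to first 0

Closure order: Briarlake, Dunmere, Juniper, Elkhorn
Last habitat: Fernhollow with 62 animals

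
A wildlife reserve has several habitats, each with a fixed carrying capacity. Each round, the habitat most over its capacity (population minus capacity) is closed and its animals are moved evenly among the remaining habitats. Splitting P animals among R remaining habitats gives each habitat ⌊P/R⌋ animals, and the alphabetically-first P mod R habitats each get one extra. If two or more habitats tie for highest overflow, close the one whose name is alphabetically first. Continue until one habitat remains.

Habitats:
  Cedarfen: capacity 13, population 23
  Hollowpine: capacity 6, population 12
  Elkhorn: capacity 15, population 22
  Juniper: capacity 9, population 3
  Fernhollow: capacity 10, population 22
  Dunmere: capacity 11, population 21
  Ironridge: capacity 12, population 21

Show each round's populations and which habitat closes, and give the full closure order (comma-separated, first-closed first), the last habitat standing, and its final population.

Round 1: Cedarfen=23 Dunmere=21 Elkhorn=22 Fernhollow=22 Hollowpine=12 Ironridge=21 Juniper=3 → close Fernhollow (overflow 12)
  22÷6 = 3 each, +1 to first 4
Round 2: Cedarfen=27 Dunmere=25 Elkhorn=26 Hollowpine=16 Ironridge=24 Juniper=6 → close Cedarfen (overflow 14)
  27÷5 = 5 each, +1 to first 2
Round 3: Dunmere=31 Elkhorn=32 Hollowpine=21 Ironridge=29 Juniper=11 → close Dunmere (overflow 20)
  31÷4 = 7 each, +1 to first 3
Round 4: Elkhorn=40 Hollowpine=29 Ironridge=37 Juniper=18 → close Elkhorn (overflow 25)
  40÷3 = 13 each, +1 to first 1
Round 5: Hollowpine=43 Ironridge=50 Juniper=31 → close Ironridge (overflow 38)
  50÷2 = 25 each, +1 to first 0
Round 6: Hollowpine=68 Juniper=56 → close Hollowpine (overflow 62)
  68÷1 = 68 each, +1 to first 0

Closure order: Fernhollow, Cedarfen, Dunmere, Elkhorn, Ironridge, Hollowpine
Last habitat: Juniper with 124 animals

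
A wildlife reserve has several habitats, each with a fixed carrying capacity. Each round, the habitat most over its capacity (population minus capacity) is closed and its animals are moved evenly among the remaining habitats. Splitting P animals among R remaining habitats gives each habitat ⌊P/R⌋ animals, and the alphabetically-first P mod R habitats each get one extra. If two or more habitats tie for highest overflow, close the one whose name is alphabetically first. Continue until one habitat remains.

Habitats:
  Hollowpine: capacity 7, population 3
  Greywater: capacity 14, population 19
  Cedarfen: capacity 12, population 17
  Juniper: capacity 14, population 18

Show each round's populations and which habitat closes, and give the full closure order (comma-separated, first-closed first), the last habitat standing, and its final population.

Round 1: Cedarfen=17 Greywater=19 Hollowpine=3 Juniper=18 → close Cedarfen (overflow 5)
  17÷3 = 5 each, +1 to first 2
Round 2: Greywater=25 Hollowpine=9 Juniper=23 → close Greywater (overflow 11)
  25÷2 = 12 each, +1 to first 1
Round 3: Hollowpine=22 Juniper=35 → close Juniper (overflow 21)
  35÷1 = 35 each, +1 to first 0

Closure order: Cedarfen, Greywater, Juniper
Last habitat: Hollowpine with 57 animals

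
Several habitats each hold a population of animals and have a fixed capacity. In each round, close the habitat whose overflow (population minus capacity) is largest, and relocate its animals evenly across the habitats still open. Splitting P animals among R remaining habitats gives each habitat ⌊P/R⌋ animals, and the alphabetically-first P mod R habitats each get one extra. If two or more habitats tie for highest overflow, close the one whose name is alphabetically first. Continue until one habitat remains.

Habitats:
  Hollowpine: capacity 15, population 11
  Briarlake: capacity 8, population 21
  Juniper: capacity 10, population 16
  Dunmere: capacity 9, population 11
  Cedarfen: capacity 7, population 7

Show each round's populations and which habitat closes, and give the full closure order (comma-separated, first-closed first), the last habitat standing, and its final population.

Closure order: Briarlake, Juniper, Dunmere, Cedarfen
Last habitat: Hollowpine with 66 animals

Round 1: Briarlake=21 Cedarfen=7 Dunmere=11 Hollowpine=11 Juniper=16 → close Briarlake (overflow 13)
  21÷4 = 5 each, +1 to first 1
Round 2: Cedarfen=13 Dunmere=16 Hollowpine=16 Juniper=21 → close Juniper (overflow 11)
  21÷3 = 7 each, +1 to first 0
Round 3: Cedarfen=20 Dunmere=23 Hollowpine=23 → close Dunmere (overflow 14)
  23÷2 = 11 each, +1 to first 1
Round 4: Cedarfen=32 Hollowpine=34 → close Cedarfen (overflow 25)
  32÷1 = 32 each, +1 to first 0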